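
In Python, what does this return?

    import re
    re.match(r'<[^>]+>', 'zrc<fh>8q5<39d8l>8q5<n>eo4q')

None

`match` is anchored at position 0; if the pattern doesn't fit there, it returns None.
Here the string doesn't start with a match, so the call returns None.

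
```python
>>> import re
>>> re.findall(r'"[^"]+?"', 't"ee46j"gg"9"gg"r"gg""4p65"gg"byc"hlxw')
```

`findall` yields the raw match text (5 of them) because the pattern has no groups.

['"ee46j"', '"9"', '"r"', '"4p65"', '"byc"']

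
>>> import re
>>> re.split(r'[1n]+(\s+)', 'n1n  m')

With a capturing group present, the delimiter's captured portion is kept in the result list.

['', '  ', 'm']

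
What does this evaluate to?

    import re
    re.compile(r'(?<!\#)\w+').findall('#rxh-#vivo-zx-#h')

The negative lookaround is zero-width — it rules out positions where the adjacent text would match, without consuming anything.
Since nothing is captured, `findall` lists the 3 matched substrings directly.

['xh', 'ivo', 'zx']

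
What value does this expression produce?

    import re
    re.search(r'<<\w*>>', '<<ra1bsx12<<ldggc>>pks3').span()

The match spans [10:19] → '<<ldggc>>'.

(10, 19)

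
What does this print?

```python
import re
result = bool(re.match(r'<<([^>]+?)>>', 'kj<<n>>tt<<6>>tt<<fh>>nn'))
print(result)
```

With `match`, the pattern is implicitly anchored at the beginning.
Here the string doesn't start with a match, so the call returns None, and `bool(None)` is False.

False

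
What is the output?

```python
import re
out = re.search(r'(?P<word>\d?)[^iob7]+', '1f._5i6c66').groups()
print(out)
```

('1',)

The match spans [0:5] → '1f._5'.
Captured: group 1 = '1'.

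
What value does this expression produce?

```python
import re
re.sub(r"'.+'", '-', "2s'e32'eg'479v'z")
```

Matches: at [2:15] → "'e32'eg'479v'".
Every occurrence is swapped for '-'.

'2s-z'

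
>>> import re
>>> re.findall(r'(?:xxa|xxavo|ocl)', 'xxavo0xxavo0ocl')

['xxa', 'xxa', 'ocl']

`|` is ordered: at each position the engine commits to the first alternative that works.
Walking the string: at [0:3] → 'xxa'; at [6:9] → 'xxa'; at [12:15] → 'ocl'.
With no groups in the pattern, `findall` gives back each whole match — 3 here.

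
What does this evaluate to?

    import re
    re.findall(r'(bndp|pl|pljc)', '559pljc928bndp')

Alternation isn't longest-match — the leftmost alternative that fits at this position is chosen.
One capturing group, so `findall` returns just the captured substring from each match — 2 in all.

['pl', 'bndp']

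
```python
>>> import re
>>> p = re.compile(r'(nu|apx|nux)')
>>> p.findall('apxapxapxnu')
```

Scanning left to right: at [0:3] match 'apx', group 1 = 'apx'; at [3:6] match 'apx', group 1 = 'apx'; at [6:9] match 'apx', group 1 = 'apx'; at [9:11] match 'nu', group 1 = 'nu'.
One capturing group, so `findall` returns just the captured substring from each match — 4 in all.

['apx', 'apx', 'apx', 'nu']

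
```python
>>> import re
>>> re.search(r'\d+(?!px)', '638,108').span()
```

(0, 3)

`(?!…)`/`(?<!…)` only lets a position through if the neighbouring text does NOT match; no characters are consumed.
`re.search` tries every starting position until one works.
The match spans [0:3] → '638'.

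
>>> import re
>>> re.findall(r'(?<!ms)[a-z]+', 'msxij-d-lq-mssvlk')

['msxij', 'd', 'lq', 'mssvlk']

A negative assertion filters positions out without eating any characters.
Scanning left to right: at [0:5] → 'msxij'; at [6:7] → 'd'; at [8:10] → 'lq'; at [11:17] → 'mssvlk'.
`findall` yields the raw match text (4 of them) because the pattern has no groups.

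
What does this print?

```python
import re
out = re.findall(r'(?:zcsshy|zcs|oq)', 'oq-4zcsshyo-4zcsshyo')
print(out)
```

['oq', 'zcsshy', 'zcsshy']

Branches in `(...|...)` are attempted left-to-right; the first branch that allows the whole pattern to succeed is taken.
Scanning left to right: at [0:2] → 'oq'; at [4:10] → 'zcsshy'; at [13:19] → 'zcsshy'.
No capturing groups, so `findall` returns the 3 full match strings.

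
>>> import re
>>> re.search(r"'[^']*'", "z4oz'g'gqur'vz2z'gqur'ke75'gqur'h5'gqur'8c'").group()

"'g'"

The match spans [4:7] → "'g'".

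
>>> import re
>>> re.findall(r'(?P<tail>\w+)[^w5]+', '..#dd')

This matches one or more of a word character (captured as 'tail'); then one or more of any character except [w5].
Matches: at [3:5] match 'dd', group 1 = 'd'.
Because there's exactly one group, `findall` drops the full match and keeps group 1 from the one hit.

['d']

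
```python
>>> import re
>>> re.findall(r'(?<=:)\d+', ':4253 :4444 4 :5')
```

The `(?=…)`/`(?<=…)` assertion just peeks at neighbouring text; it doesn't advance the match position.
Scanning left to right: at [1:5] → '4253'; at [7:11] → '4444'; at [15:16] → '5'.
Since nothing is captured, `findall` lists the 3 matched substrings directly.

['4253', '4444', '5']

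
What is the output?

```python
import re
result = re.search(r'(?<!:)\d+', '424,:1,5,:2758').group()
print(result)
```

424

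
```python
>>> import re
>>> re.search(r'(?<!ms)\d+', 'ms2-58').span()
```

(4, 6)

A negative assertion filters positions out without eating any characters.
The match spans [4:6] → '58'.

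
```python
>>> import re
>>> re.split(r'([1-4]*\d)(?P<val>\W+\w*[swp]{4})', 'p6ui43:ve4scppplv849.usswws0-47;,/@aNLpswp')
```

The pattern matches zero or more of a character in [1-4], then a digit (captured); then one or more of a non-word character, then zero or more of a word character, then exactly 4 of one of [swp] (captured as 'val').
Matches to split on: at [18:27] → '49.usswws'; at [29:42] → '47;,/@aNLpswp'.
Because the pattern has a capturing group, `split` also inserts each captured text between the pieces.

['p6ui43:ve4scppplv8', '49', '.usswws', '0-', '47', ';,/@aNLpswp', '']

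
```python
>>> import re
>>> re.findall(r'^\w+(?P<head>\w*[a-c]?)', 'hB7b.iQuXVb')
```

With a single group, `findall` returns only what that group captured — 1 item.

['']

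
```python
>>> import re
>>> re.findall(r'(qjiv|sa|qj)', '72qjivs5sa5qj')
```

['qjiv', 'sa', 'qj']

The regex engine tests alternatives in the order written; an earlier branch that matches wins even if a later one would match more.
Matches: at [2:6] match 'qjiv', group 1 = 'qjiv'; at [8:10] match 'sa', group 1 = 'sa'; at [11:13] match 'qj', group 1 = 'qj'.
With a single group, `findall` returns only what that group captured — 3 items.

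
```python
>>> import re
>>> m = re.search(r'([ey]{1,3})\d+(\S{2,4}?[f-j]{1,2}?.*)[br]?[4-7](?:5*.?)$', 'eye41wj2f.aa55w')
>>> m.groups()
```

The match spans [0:15] → 'eye41wj2f.aa55w'.
Captured: group 1 = 'eye', group 2 = 'wj2f.aa5'.

('eye', 'wj2f.aa5')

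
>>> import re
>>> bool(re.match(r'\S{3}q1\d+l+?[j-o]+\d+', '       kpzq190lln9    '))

`match` is anchored at position 0; if the pattern doesn't fit there, it returns None.
Here the string doesn't start with a match, so the call returns None, and `bool(None)` is False.

False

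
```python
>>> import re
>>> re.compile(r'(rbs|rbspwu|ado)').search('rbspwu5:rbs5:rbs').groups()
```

('rbs',)

`|` is ordered: at each position the engine commits to the first alternative that works.
`search` walks the string left to right and returns the first match it finds.
The match spans [0:3] → 'rbs'.
Captured: group 1 = 'rbs'.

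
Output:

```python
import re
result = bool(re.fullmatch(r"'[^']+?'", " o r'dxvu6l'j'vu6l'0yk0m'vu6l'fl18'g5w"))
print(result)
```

False

For `fullmatch`, every character of the input must be accounted for by the pattern.
Here the pattern can't cover the whole string, so the call returns None, and `bool(None)` is False.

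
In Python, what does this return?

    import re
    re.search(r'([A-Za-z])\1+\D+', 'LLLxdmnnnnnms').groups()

The match spans [0:13] → 'LLLxdmnnnnnms'.
Captured: group 1 = 'L'.

('L',)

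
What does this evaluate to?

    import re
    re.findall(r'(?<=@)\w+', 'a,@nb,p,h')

['nb']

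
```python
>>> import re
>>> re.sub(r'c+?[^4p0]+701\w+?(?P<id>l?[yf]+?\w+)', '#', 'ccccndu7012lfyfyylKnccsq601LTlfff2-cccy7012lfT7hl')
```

'#-#'

Each match is replaced by '#'.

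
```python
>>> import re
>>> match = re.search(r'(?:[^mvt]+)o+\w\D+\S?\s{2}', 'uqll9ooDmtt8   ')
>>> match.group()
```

The pattern matches one or more of any character except [mvt] (non-capturing group); then one or more of a literal 'o', then a word character, then one or more of a non-digit; then optionally a non-whitespace character, then exactly 2 of whitespace.
Unlike `match`, `search` isn't anchored — it looks for the pattern anywhere in the string.
The match spans [0:14] → 'uqll9ooDmtt8  '.

'uqll9ooDmtt8  '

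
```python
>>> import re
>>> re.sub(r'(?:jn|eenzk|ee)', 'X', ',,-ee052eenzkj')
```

',,-X052Xj'

Alternation isn't longest-match — the leftmost alternative that fits at this position is chosen.
Matches: at [3:5] → 'ee'; at [8:13] → 'eenzk'.
Each match is replaced by 'X'.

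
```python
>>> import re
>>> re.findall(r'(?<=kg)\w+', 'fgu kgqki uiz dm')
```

Lookahead/lookbehind check context without consuming it, so the matched span excludes the asserted characters.
Matches: at [6:9] → 'qki'.
`findall` yields the raw match text (1 of them) because the pattern has no groups.

['qki']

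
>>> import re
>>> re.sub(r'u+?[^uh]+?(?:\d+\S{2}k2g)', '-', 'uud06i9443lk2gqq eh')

'-qq eh'

This matches one or more of the literal 'u' (lazy), then one or more of any character except [uh] (lazy); then one or more of a digit, then exactly 2 of a non-whitespace character, then the literal 'k2g' (non-capturing group).
Matches: at [0:14] → 'uud06i9443lk2g'.
Every occurrence is swapped for '-'.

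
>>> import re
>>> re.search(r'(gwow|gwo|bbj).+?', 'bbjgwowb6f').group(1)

`search` walks the string left to right and returns the first match it finds.
The match spans [0:4] → 'bbjg'.
Captured: group 1 = 'bbj'.

'bbj'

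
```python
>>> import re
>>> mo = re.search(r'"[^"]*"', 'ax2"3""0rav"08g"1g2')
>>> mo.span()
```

(3, 6)

The match spans [3:6] → '"3"'.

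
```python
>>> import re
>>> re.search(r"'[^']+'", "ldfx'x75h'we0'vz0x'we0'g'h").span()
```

`search` walks the string left to right and returns the first match it finds.
The match spans [4:10] → "'x75h'".

(4, 10)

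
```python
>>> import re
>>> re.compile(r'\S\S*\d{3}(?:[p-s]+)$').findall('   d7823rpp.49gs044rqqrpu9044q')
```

Pattern: a non-whitespace character, then zero or more of a non-whitespace character, then exactly 3 of a digit; then one or more of a character in [p-s] (non-capturing group); then anchored at the end.
Walking the string: at [3:30] → 'd7823rpp.49gs044rqqrpu9044q'.
With no groups in the pattern, `findall` gives back each whole match — 1 here.

['d7823rpp.49gs044rqqrpu9044q']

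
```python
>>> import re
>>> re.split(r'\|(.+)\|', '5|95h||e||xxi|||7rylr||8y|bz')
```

The group in the pattern means `split` returns the separators' captures alongside the pieces.

['5', '95h||e||xxi|||7rylr||8y', 'bz']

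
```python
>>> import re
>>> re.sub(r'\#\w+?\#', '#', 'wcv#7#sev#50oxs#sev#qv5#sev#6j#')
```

'wcv#sev#sev#sev#'

Matches: at [3:6] → '#7#'; at [9:16] → '#50oxs#'; at [19:24] → '#qv5#'; at [27:31] → '#6j#'.
`sub` substitutes '#' at each match site.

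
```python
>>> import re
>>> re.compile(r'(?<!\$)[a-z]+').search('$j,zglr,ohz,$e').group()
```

'zglr'

The negative lookaround is zero-width — it rules out positions where the adjacent text would match, without consuming anything.
The match spans [3:7] → 'zglr'.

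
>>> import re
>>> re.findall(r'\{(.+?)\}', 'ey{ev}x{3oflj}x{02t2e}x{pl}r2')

`findall` collects group 1 from each match (4 total).

['ev', '3oflj', '02t2e', 'pl']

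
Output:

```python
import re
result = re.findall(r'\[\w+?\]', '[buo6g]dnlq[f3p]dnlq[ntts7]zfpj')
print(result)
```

['[buo6g]', '[f3p]', '[ntts7]']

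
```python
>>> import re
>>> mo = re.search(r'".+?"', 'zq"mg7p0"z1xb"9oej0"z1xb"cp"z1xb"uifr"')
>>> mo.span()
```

(2, 9)

The `?` after the quantifier makes it lazy — it takes as little as possible before letting the rest of the pattern try.
The match spans [2:9] → '"mg7p0"'.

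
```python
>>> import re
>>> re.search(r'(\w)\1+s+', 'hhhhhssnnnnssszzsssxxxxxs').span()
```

(0, 7)

After group 1 captures some text, `\1` only succeeds where that same text appears again.
`re.search` tries every starting position until one works.
The match spans [0:7] → 'hhhhhss'.
Captured: group 1 = 'h'.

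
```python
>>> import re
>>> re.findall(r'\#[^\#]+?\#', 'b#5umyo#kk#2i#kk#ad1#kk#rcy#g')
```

Since nothing is captured, `findall` lists the 4 matched substrings directly.

['#5umyo#', '#2i#', '#ad1#', '#rcy#']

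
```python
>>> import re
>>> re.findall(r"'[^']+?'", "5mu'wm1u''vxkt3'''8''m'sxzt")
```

Matches: at [3:9] → "'wm1u'"; at [9:16] → "'vxkt3'"; at [17:20] → "'8'"; at [20:23] → "'m'".
With no groups in the pattern, `findall` gives back each whole match — 4 here.

["'wm1u'", "'vxkt3'", "'8'", "'m'"]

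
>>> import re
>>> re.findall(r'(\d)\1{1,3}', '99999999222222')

After group 1 captures some text, `\1` only succeeds where that same text appears again.
Walking the string: at [0:4] match '9999', group 1 = '9'; at [4:8] match '9999', group 1 = '9'; at [8:12] match '2222', group 1 = '2'; at [12:14] match '22', group 1 = '2'.
With a single group, `findall` returns only what that group captured — 4 items.

['9', '9', '2', '2']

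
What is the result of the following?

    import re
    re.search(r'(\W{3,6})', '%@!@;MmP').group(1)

The match spans [0:5] → '%@!@;'.
Captured: group 1 = '%@!@;'.

'%@!@;'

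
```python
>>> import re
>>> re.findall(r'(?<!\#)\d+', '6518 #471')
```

['6518', '71']

The negative lookaround is zero-width — it rules out positions where the adjacent text would match, without consuming anything.
`findall` yields the raw match text (2 of them) because the pattern has no groups.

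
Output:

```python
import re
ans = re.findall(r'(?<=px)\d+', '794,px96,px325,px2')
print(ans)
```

['96', '325', '2']

The `(?=…)`/`(?<=…)` assertion just peeks at neighbouring text; it doesn't advance the match position.
Walking the string: at [6:8] → '96'; at [11:14] → '325'; at [17:18] → '2'.
No capturing groups, so `findall` returns the 3 full match strings.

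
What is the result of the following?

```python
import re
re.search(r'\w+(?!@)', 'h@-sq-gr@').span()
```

(3, 5)

The negative lookahead/lookbehind blocks any match where the forbidden context is present.
`re.search` tries every starting position until one works.
The match spans [3:5] → 'sq'.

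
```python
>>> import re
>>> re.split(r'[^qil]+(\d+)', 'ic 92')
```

['i', '2', '']

The pattern matches one or more of any character except [qil]; then one or more of a digit (captured).
Matches to split on: at [1:5] → 'c 92'.
`re.split` interleaves the captured-group text with the surrounding fragments.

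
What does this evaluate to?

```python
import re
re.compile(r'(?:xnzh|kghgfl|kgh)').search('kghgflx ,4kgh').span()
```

Branches in `(...|...)` are attempted left-to-right; the first branch that allows the whole pattern to succeed is taken.
`re.search` tries every starting position until one works.
The match spans [0:6] → 'kghgfl'.

(0, 6)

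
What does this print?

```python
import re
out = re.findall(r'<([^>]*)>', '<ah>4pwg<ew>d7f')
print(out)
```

['ah', 'ew']

Because there's exactly one group, `findall` drops the full match and keeps group 1 from each hit.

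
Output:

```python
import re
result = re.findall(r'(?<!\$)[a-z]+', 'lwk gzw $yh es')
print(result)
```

['lwk', 'gzw', 'h', 'es']

`(?!…)`/`(?<!…)` only lets a position through if the neighbouring text does NOT match; no characters are consumed.
Walking the string: at [0:3] → 'lwk'; at [4:7] → 'gzw'; at [10:11] → 'h'; at [12:14] → 'es'.
`findall` yields the raw match text (4 of them) because the pattern has no groups.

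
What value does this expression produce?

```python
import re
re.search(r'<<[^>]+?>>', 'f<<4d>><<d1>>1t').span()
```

(1, 7)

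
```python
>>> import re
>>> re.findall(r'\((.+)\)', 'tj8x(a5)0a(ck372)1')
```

['a5)0a(ck372']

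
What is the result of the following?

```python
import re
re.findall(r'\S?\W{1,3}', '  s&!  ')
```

['  ', 's&! ', ' ']

The pattern matches optionally a non-whitespace character; then 1 to 3 of a non-word character.
Matches: at [0:2] → '  '; at [2:6] → 's&! '; at [6:7] → ' '.
No capturing groups, so `findall` returns the 3 full match strings.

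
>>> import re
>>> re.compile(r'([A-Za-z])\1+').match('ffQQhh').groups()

('f',)

The match spans [0:2] → 'ff'.
Captured: group 1 = 'f'.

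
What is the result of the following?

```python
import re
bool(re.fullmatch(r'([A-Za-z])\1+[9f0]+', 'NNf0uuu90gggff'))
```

False

`re.fullmatch` requires the pattern to consume the entire string.
Here the pattern can't cover the whole string, so the call returns None, and `bool(None)` is False.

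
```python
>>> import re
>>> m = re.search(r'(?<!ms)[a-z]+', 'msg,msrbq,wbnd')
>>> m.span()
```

(0, 3)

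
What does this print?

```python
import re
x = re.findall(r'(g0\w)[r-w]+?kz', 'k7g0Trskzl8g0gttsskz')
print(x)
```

['g0T', 'g0g']

This matches the literal 'g0', then a word character (captured); then one or more of a character in [r-w] (lazy), then the literal 'kz'.
Walking the string: at [2:9] match 'g0Trskz', group 1 = 'g0T'; at [11:20] match 'g0gttsskz', group 1 = 'g0g'.
With a single group, `findall` returns only what that group captured — 2 items.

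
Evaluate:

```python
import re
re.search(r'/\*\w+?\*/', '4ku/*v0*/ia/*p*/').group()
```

'/*v0*/'

`re.search` scans for the first position where the pattern succeeds.
The match spans [3:9] → '/*v0*/'.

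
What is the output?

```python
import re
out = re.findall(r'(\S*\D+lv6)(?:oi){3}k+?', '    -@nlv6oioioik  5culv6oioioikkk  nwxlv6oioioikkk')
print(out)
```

Because there's exactly one group, `findall` drops the full match and keeps group 1 from each hit.

['    -@nlv6', '5culv6oioioikkk  nwxlv6']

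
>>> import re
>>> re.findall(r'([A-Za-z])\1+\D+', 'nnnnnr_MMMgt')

After group 1 captures some text, `\1` only succeeds where that same text appears again.
Walking the string: at [0:12] match 'nnnnnr_MMMgt', group 1 = 'n'.
Because there's exactly one group, `findall` drops the full match and keeps group 1 from the one hit.

['n']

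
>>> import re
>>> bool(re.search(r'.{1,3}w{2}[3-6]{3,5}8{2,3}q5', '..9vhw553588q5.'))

The pattern matches 1 to 3 of any character, then exactly 2 of a literal 'w', then 3 to 5 of a character in [3-6]; then 2 to 3 of the literal '8', then the literal 'q5'.
`re.search` scans for the first position where the pattern succeeds.
Here the pattern never matches, so the call returns None, and `bool(None)` is False.

False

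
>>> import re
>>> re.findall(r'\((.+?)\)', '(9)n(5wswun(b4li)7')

['9', '5wswun(b4li']

Because the quantifier is non-greedy, it stops expanding at the earliest point where the rest of the pattern can succeed.
Walking the string: at [0:3] match '(9)', group 1 = '9'; at [4:17] match '(5wswun(b4li)', group 1 = '5wswun(b4li'.
`findall` collects group 1 from each match (2 total).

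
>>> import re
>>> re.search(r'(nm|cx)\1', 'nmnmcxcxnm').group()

'nmnm'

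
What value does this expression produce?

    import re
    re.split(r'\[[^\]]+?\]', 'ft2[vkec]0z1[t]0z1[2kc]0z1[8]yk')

Splitting on the pattern gives 5 pieces.

['ft2', '0z1', '0z1', '0z1', 'yk']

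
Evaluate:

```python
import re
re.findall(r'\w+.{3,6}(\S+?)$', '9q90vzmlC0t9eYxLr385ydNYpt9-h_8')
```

The pattern matches one or more of a word character, then 3 to 6 of any character; then one or more of a non-whitespace character (lazy) (captured); then anchored at the end.
Walking the string: at [0:31] match '9q90vzmlC0t9eYxLr385ydNYpt9-h_8', group 1 = '8'.
Because there's exactly one group, `findall` drops the full match and keeps group 1 from the one hit.

['8']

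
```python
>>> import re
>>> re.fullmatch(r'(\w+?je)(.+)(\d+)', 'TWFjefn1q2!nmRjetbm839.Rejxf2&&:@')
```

None

`re.fullmatch` is like wrapping the pattern in `^…$` (in single-line mode).
Here the string isn't matched end-to-end, so the call returns None.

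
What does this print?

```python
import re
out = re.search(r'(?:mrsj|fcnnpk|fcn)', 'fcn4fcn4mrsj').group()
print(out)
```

The match spans [0:3] → 'fcn'.

fcn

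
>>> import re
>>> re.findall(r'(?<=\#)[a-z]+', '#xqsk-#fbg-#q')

['xqsk', 'fbg', 'q']

Lookahead/lookbehind check context without consuming it, so the matched span excludes the asserted characters.
Scanning left to right: at [1:5] → 'xqsk'; at [7:10] → 'fbg'; at [12:13] → 'q'.
`findall` yields the raw match text (3 of them) because the pattern has no groups.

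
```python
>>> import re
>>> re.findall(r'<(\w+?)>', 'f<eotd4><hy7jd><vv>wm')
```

Scanning left to right: at [1:8] match '<eotd4>', group 1 = 'eotd4'; at [8:15] match '<hy7jd>', group 1 = 'hy7jd'; at [15:19] match '<vv>', group 1 = 'vv'.
With a single group, `findall` returns only what that group captured — 3 items.

['eotd4', 'hy7jd', 'vv']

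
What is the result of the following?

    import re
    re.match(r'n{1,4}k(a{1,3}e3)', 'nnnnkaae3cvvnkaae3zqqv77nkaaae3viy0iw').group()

'nnnnkaae3'

The pattern matches 1 to 4 of the literal 'n', then the literal 'k'; then 1 to 3 of a literal 'a', then the literal 'e3' (captured).
With `match`, the pattern is implicitly anchored at the beginning.
The match spans [0:9] → 'nnnnkaae3'.
Captured: group 1 = 'aae3'.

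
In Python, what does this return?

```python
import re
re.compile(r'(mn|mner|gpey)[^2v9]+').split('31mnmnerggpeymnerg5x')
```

Matches to split on: at [2:20] → 'mnmnerggpeymnerg5x'.
Because the pattern has a capturing group, `split` also inserts each captured text between the pieces.

['31', 'mn', '']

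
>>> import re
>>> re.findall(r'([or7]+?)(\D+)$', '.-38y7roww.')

[('7', 'roww.')]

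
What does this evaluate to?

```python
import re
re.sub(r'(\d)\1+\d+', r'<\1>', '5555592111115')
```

After group 1 captures some text, `\1` only succeeds where that same text appears again.
Matches: at [0:13] → '5555592111115'.
`\1` in the replacement pulls in group 1's text for each match.

'<5>'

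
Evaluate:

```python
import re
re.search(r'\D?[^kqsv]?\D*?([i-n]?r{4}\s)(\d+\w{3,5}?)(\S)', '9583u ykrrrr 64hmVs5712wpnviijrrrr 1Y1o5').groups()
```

('krrrr ', '64hmV', 's')

The match spans [3:19] → '3u ykrrrr 64hmVs'.
Captured: group 1 = 'krrrr ', group 2 = '64hmV', group 3 = 's'.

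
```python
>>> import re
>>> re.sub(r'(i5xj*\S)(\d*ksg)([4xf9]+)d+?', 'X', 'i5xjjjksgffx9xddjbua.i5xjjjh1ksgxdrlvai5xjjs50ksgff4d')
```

Pattern: the literal 'i5x', then zero or more of the literal 'j', then a non-whitespace character (captured); then zero or more of a digit, then the literal 'ksg' (captured); then one or more of one of [4xf9] (captured); then one or more of a literal 'd' (lazy).
Matches: at [0:15] → 'i5xjjjksgffx9xd'; at [21:34] → 'i5xjjjh1ksgxd'; at [38:53] → 'i5xjjs50ksgff4d'.
Each match is replaced by 'X'.

'Xdjbua.XrlvaX'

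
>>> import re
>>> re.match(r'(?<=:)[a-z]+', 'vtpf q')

The `(?=…)`/`(?<=…)` assertion just peeks at neighbouring text; it doesn't advance the match position.
`re.match` won't scan ahead — the pattern has to work from the very first character.
Here the pattern fails at index 0, so the call returns None.

None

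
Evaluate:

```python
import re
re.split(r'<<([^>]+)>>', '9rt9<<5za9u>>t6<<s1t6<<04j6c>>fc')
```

The group in the pattern means `split` returns the separators' captures alongside the pieces.

['9rt9', '5za9u', 't6', 's1t6<<04j6c', 'fc']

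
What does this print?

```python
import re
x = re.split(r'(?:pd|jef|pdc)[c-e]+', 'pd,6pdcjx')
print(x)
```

['pd,6', 'jx']

Each match becomes a cut point; 2 segments remain.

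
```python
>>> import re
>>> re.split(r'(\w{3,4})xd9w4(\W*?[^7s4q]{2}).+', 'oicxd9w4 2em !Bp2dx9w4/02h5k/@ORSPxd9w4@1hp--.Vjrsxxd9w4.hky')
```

`re.split` interleaves the captured-group text with the surrounding fragments.

['', 'oic', ' 2', '']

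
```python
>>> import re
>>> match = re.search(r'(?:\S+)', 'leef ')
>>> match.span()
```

Pattern: one or more of a non-whitespace character (non-capturing group).
Unlike `match`, `search` isn't anchored — it looks for the pattern anywhere in the string.
The match spans [0:4] → 'leef'.

(0, 4)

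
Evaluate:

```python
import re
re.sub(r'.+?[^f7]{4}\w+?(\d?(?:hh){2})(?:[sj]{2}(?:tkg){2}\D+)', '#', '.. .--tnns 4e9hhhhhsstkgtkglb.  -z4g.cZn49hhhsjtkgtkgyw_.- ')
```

'#4g.cZn49hhhsjtkgtkgyw_.- '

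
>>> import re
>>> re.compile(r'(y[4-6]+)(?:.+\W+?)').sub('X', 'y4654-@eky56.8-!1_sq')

Each match is replaced by 'X'.

'X1_sq'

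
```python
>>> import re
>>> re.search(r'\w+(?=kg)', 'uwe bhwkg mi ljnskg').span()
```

The `(?=…)`/`(?<=…)` assertion just peeks at neighbouring text; it doesn't advance the match position.
`re.search` scans for the first position where the pattern succeeds.
The match spans [4:7] → 'bhw'.

(4, 7)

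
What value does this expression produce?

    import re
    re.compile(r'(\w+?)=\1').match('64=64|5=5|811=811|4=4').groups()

The match spans [0:5] → '64=64'.
Captured: group 1 = '64'.

('64',)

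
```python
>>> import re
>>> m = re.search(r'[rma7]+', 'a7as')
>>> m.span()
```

Pattern: one or more of one of [rma7].
Unlike `match`, `search` isn't anchored — it looks for the pattern anywhere in the string.
The match spans [0:3] → 'a7a'.

(0, 3)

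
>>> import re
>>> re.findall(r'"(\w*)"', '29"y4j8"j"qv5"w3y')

['y4j8', 'qv5']

Matches: at [2:8] match '"y4j8"', group 1 = 'y4j8'; at [9:14] match '"qv5"', group 1 = 'qv5'.
With a single group, `findall` returns only what that group captured — 2 items.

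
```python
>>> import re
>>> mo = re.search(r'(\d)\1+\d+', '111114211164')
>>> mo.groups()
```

The match spans [0:12] → '111114211164'.
Captured: group 1 = '1'.

('1',)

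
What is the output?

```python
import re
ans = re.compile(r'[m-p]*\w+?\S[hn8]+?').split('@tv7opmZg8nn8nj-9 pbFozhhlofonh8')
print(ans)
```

Lazy quantifiers expand one character at a time until the remainder of the pattern can match.
Each match becomes a cut point; 5 segments remain.

['@', '', 'j-9 ', '', 'h8']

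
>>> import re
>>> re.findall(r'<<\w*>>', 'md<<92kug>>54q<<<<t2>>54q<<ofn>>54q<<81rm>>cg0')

Matches: at [2:11] → '<<92kug>>'; at [16:22] → '<<t2>>'; at [25:32] → '<<ofn>>'; at [35:43] → '<<81rm>>'.
With no groups in the pattern, `findall` gives back each whole match — 4 here.

['<<92kug>>', '<<t2>>', '<<ofn>>', '<<81rm>>']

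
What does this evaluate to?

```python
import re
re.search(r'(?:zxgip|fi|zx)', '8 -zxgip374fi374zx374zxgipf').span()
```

(3, 8)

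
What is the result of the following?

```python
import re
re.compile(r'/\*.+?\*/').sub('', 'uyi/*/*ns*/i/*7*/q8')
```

The `?` after the quantifier makes it lazy — it takes as little as possible before letting the rest of the pattern try.
Matches: at [3:11] → '/*/*ns*/'; at [12:17] → '/*7*/'.
Every occurrence is swapped for ''.

'uyiiq8'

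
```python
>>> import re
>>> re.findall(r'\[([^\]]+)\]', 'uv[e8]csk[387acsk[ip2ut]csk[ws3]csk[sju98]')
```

['e8', '387acsk[ip2ut', 'ws3', 'sju98']

Matches: at [2:6] match '[e8]', group 1 = 'e8'; at [9:24] match '[387acsk[ip2ut]', group 1 = '387acsk[ip2ut'; at [27:32] match '[ws3]', group 1 = 'ws3'; at [35:42] match '[sju98]', group 1 = 'sju98'.
Because there's exactly one group, `findall` drops the full match and keeps group 1 from each hit.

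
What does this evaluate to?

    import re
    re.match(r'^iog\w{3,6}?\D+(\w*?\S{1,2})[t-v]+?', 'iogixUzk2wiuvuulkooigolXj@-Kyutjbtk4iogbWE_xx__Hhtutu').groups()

('2wi',)

This matches anchored at the start of the string; then the literal 'iog', then 3 to 6 of a word character (lazy), then one or more of a non-digit; then zero or more of a word character (lazy), then 1 to 2 of a non-whitespace character (captured); then one or more of a character in [t-v] (lazy).
A `+?`/`*?`/`{m,n}?` starts at its minimum and grows only as far as needed for what follows to match.
With `match`, the pattern is implicitly anchored at the beginning.
The match spans [0:12] → 'iogixUzk2wiu'.
Captured: group 1 = '2wi'.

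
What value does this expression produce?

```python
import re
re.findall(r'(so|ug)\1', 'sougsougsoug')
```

[]

`\1` is not a pattern — it's the concrete string captured by group 1, re-applied verbatim.
Because there's exactly one group, `findall` drops the full match and keeps group 1 from each hit.
Nothing in the string satisfies the pattern, so the list is empty.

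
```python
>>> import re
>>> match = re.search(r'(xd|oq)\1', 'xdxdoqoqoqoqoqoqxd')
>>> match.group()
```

'xdxd'

`\1` is not a pattern — it's the concrete string captured by group 1, re-applied verbatim.
The match spans [0:4] → 'xdxd'.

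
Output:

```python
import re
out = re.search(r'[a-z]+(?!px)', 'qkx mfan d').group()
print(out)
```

qkx

Because the assertion is negative and zero-width, positions next to the forbidden text are skipped.
The match spans [0:3] → 'qkx'.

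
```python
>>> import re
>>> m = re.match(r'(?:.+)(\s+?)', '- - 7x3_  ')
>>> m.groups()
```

(' ',)

Pattern: one or more of any character (non-capturing group); then one or more of whitespace (lazy) (captured).
`re.match` only tries the pattern at the start of the string.
The match spans [0:10] → '- - 7x3_  '.
Captured: group 1 = ' '.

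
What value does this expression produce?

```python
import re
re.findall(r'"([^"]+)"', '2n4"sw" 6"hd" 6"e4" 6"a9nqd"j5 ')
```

Walking the string: at [3:7] match '"sw"', group 1 = 'sw'; at [9:13] match '"hd"', group 1 = 'hd'; at [15:19] match '"e4"', group 1 = 'e4'; at [21:28] match '"a9nqd"', group 1 = 'a9nqd'.
One capturing group, so `findall` returns just the captured substring from each match — 4 in all.

['sw', 'hd', 'e4', 'a9nqd']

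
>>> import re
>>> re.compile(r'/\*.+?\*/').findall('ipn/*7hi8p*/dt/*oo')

No capturing groups, so `findall` returns the 1 full match string.

['/*7hi8p*/']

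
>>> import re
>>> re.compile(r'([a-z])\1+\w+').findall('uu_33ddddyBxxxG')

A backreference is literal: `\1` must see the identical characters the first group matched.
Scanning left to right: at [0:15] match 'uu_33ddddyBxxxG', group 1 = 'u'.
With a single group, `findall` returns only what that group captured — 1 item.

['u']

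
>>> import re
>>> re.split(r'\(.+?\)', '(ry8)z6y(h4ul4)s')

['', 'z6y', 's']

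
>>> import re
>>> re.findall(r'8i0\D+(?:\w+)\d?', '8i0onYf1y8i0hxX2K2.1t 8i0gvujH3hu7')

['8i0onYf1y8i0hxX2K2', '8i0gvujH3hu7']

No capturing groups, so `findall` returns the 2 full match strings.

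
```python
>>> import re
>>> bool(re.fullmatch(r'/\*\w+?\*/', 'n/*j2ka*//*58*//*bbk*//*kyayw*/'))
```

`re.fullmatch` requires the pattern to consume the entire string.
Here there's no way to consume every character, so the call returns None, and `bool(None)` is False.

False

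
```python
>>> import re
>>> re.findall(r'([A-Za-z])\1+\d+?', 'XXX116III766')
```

['X', 'I']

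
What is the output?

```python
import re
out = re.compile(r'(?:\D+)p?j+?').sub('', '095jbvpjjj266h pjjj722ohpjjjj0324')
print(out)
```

Each match is replaced by ''.

0952667220324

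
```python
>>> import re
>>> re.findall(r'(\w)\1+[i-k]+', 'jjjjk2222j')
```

`\1` has to match the exact text group 1 already captured.
With a single group, `findall` returns only what that group captured — 2 items.

['j', '2']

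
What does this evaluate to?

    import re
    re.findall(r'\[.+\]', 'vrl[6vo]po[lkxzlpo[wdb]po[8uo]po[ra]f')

Matches: at [3:36] → '[6vo]po[lkxzlpo[wdb]po[8uo]po[ra]'.
No capturing groups, so `findall` returns the 1 full match string.

['[6vo]po[lkxzlpo[wdb]po[8uo]po[ra]']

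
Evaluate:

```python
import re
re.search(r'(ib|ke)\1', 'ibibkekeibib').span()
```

The backreference `\1` re-matches whatever the first group consumed, character for character.
The match spans [0:4] → 'ibib'.

(0, 4)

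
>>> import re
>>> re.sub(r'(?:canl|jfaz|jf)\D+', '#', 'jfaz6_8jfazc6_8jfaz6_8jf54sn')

'#6_8#6_8#6_8jf54sn'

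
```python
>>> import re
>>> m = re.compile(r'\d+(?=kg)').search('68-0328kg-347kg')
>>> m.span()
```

(3, 7)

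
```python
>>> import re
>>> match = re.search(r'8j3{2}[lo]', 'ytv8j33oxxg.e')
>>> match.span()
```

(3, 8)

This matches the literal '8j', then exactly 2 of the literal '3'; then one of [lo].
Unlike `match`, `search` isn't anchored — it looks for the pattern anywhere in the string.
The match spans [3:8] → '8j33o'.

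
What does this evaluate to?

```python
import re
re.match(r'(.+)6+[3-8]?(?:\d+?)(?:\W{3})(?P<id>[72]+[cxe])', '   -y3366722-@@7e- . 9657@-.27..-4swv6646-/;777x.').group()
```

The pattern matches one or more of any character (captured); then one or more of a literal '6', then optionally a character in [3-8]; then one or more of a digit (lazy) (non-capturing group); then exactly 3 of a non-word character (non-capturing group); then one or more of one of [72], then one of [cxe] (captured as 'id').
With `match`, the pattern is implicitly anchored at the beginning.
The match spans [0:48] → '   -y3366722-@@7e- . 9657@-.27..-4swv6646-/;777x'.
Captured: group 1 = '   -y3366722-@@7e- . 9657@-.27..-4swv6', group 2 = '777x'.

'   -y3366722-@@7e- . 9657@-.27..-4swv6646-/;777x'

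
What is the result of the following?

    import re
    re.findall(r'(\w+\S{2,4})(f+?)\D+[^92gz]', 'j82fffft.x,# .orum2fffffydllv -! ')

[('j82fff', 'f'), ('2ffff', 'f')]

Pattern: one or more of a word character, then 2 to 4 of a non-whitespace character (captured); then one or more of a literal 'f' (lazy) (captured); then one or more of a non-digit, then any character except [92gz].
Matches: at [0:18] match 'j82fffft.x,# .orum', groups = ('j82fff', 'f'); at [18:33] match '2fffffydllv -! ', groups = ('2ffff', 'f').
`findall` packs the 2 group values into a tuple for every match.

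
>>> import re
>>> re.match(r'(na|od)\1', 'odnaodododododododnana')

With `match`, the pattern is implicitly anchored at the beginning.
Here the string doesn't start with a match, so the call returns None.

None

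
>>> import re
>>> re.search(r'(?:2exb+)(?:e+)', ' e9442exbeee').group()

The match spans [5:12] → '2exbeee'.

'2exbeee'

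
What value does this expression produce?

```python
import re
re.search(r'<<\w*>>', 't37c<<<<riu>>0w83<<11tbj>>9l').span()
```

`re.search` scans for the first position where the pattern succeeds.
The match spans [6:13] → '<<riu>>'.

(6, 13)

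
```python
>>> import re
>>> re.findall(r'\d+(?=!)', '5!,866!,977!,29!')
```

Lookahead/lookbehind check context without consuming it, so the matched span excludes the asserted characters.
Matches: at [0:1] → '5'; at [3:6] → '866'; at [8:11] → '977'; at [13:15] → '29'.
Since nothing is captured, `findall` lists the 4 matched substrings directly.

['5', '866', '977', '29']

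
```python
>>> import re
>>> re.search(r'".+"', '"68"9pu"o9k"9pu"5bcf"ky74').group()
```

The match spans [0:21] → '"68"9pu"o9k"9pu"5bcf"'.

'"68"9pu"o9k"9pu"5bcf"'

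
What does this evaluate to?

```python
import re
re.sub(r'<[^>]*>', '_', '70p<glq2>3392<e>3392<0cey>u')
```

Matches: at [3:9] → '<glq2>'; at [13:16] → '<e>'; at [20:26] → '<0cey>'.
Each match is replaced by '_'.

'70p_3392_3392_u'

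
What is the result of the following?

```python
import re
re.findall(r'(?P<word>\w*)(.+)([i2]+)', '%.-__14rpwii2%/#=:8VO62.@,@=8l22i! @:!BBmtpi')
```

Pattern: zero or more of a word character (captured as 'word'); then one or more of any character (captured); then one or more of one of [i2] (captured).
Multiple groups make `findall` return tuples — one 3-tuple for the one match.

[('', '%.-__14rpwii2%/#=:8VO62.@,@=8l22i! @:!BBmtp', 'i')]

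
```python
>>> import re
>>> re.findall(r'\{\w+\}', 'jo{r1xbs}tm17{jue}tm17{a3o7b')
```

['{r1xbs}', '{jue}']

Walking the string: at [2:9] → '{r1xbs}'; at [13:18] → '{jue}'.
No capturing groups, so `findall` returns the 2 full match strings.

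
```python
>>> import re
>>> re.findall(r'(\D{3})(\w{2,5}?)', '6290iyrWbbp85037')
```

Pattern: exactly 3 of a non-digit (captured); then 2 to 5 of a word character (lazy) (captured).
Walking the string: at [4:9] match 'iyrWb', groups = ('iyr', 'Wb').
2 groups means the one result is a tuple of 2 captured strings — 1 here.

[('iyr', 'Wb')]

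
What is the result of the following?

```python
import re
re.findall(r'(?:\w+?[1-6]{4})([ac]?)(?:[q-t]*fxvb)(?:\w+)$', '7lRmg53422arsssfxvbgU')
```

['a']

This matches one or more of a word character (lazy), then exactly 4 of a character in [1-6] (non-capturing group); then optionally one of [ac] (captured); then zero or more of a character in [q-t], then the literal 'fx', then the literal 'vb' (non-capturing group); then one or more of a word character (non-capturing group); then anchored at the end.
Matches: at [0:21] match '7lRmg53422arsssfxvbgU', group 1 = 'a'.
Because there's exactly one group, `findall` drops the full match and keeps group 1 from the one hit.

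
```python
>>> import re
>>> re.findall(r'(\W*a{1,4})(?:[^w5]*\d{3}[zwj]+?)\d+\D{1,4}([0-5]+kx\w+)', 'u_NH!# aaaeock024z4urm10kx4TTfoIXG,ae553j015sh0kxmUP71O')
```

[('!# aaa', '0kxmUP71O')]

Pattern: zero or more of a non-word character, then 1 to 4 of the literal 'a' (captured); then zero or more of any character except [w5], then exactly 3 of a digit, then one or more of one of [zwj] (lazy) (non-capturing group); then one or more of a digit, then 1 to 4 of a non-digit; then one or more of a character in [0-5], then the literal 'kx', then one or more of a word character (captured).
Scanning left to right: at [4:55] match '!# aaaeock024z4urm10kx4TTfoIXG,ae553j015sh0kxmUP71O', groups = ('!# aaa', '0kxmUP71O').
With 2 capturing groups, `findall` returns a 2-tuple per match.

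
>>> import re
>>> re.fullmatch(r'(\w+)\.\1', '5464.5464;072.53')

None

A backreference is literal: `\1` must see the identical characters the first group matched.
`re.fullmatch` requires the pattern to consume the entire string.
Here the pattern can't cover the whole string, so the call returns None.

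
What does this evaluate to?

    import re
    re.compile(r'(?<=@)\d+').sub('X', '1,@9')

'1,@X'

Lookahead/lookbehind check context without consuming it, so the matched span excludes the asserted characters.
Matches: at [3:4] → '9'.
Every occurrence is swapped for 'X'.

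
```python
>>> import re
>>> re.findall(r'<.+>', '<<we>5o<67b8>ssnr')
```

['<<we>5o<67b8>']

`findall` yields the raw match text (1 of them) because the pattern has no groups.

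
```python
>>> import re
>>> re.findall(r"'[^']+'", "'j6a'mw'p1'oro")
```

["'j6a'", "'p1'"]

Walking the string: at [0:5] → "'j6a'"; at [7:11] → "'p1'".
Since nothing is captured, `findall` lists the 2 matched substrings directly.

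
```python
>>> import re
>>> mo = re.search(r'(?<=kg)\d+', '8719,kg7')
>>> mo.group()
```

'7'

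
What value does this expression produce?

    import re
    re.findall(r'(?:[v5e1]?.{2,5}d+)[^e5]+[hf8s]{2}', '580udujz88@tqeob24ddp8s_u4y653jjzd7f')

The pattern matches optionally one of [v5e1], then 2 to 5 of any character, then one or more of the literal 'd' (non-capturing group); then one or more of any character except [e5], then exactly 2 of one of [hf8s].
Matches: at [0:10] → '580udujz88'; at [13:23] → 'eob24ddp8s'.
No capturing groups, so `findall` returns the 2 full match strings.

['580udujz88', 'eob24ddp8s']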